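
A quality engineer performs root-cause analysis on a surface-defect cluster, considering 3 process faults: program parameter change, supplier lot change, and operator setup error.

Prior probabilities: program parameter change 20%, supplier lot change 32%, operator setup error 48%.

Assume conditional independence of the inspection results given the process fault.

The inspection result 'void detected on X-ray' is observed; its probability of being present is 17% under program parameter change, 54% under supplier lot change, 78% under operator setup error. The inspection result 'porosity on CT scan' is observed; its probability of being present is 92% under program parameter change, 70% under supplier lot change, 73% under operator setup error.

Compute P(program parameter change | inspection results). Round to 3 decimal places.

0.074

By Bayes' rule with conditional independence, the unnormalized weight for each hypothesis is prior × ∏ likelihoods:
  program parameter change: 0.20 × 0.17 × 0.92 = 0.03128
  supplier lot change: 0.32 × 0.54 × 0.70 = 0.12096
  operator setup error: 0.48 × 0.78 × 0.73 = 0.27331
Normalizing constant Z = 0.03128 + 0.12096 + 0.27331 = 0.42555.
P(program parameter change | evidence) = 0.03128 / 0.42555 ≈ 0.074.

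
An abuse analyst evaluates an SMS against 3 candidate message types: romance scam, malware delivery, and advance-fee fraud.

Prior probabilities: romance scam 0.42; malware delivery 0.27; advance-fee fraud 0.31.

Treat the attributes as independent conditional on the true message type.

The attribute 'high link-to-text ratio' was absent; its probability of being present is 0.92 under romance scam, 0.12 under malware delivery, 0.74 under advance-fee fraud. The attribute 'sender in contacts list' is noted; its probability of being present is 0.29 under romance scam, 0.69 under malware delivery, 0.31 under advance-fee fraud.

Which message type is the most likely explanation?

malware delivery

Multiply each prior by the joint likelihood of the attribute pattern (using 1 − P(present | H) for each absent attribute):
  romance scam: 0.42 × (1 − 0.92) × 0.29 = 0.009744
  malware delivery: 0.27 × (1 − 0.12) × 0.69 = 0.16394
  advance-fee fraud: 0.31 × (1 − 0.74) × 0.31 = 0.024986
Marginal likelihood of the evidence = 0.19867.
P(romance scam | evidence) ≈ 0.009744 / 0.19867 ≈ 0.049
P(malware delivery | evidence) ≈ 0.16394 / 0.19867 ≈ 0.825
P(advance-fee fraud | evidence) ≈ 0.024986 / 0.19867 ≈ 0.126
The largest is 0.825, so malware delivery is most probable.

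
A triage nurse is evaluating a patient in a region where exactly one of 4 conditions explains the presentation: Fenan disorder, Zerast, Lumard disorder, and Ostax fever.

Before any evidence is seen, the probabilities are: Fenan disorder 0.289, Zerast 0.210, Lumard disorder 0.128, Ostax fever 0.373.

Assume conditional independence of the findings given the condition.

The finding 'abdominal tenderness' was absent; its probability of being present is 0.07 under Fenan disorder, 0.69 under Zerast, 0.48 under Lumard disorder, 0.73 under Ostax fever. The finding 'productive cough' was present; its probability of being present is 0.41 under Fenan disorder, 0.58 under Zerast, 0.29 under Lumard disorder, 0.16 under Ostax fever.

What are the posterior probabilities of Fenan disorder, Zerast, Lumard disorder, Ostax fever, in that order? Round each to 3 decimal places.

Multiply each prior by the joint likelihood of the evidence pattern (using 1 − P(present | H) for each absent finding):
  Fenan disorder: 0.289 × (1 − 0.07) × 0.41 = 0.1102
  Zerast: 0.210 × (1 − 0.69) × 0.58 = 0.037758
  Lumard disorder: 0.128 × (1 − 0.48) × 0.29 = 0.019302
  Ostax fever: 0.373 × (1 − 0.73) × 0.16 = 0.016114
Normalizing constant Z = 0.1102 + 0.037758 + 0.019302 + 0.016114 = 0.18337.
P(Fenan disorder | evidence) = 0.1102 / 0.18337 ≈ 0.601
P(Zerast | evidence) = 0.037758 / 0.18337 ≈ 0.206
P(Lumard disorder | evidence) = 0.019302 / 0.18337 ≈ 0.105
P(Ostax fever | evidence) = 0.016114 / 0.18337 ≈ 0.088

0.601, 0.206, 0.105, 0.088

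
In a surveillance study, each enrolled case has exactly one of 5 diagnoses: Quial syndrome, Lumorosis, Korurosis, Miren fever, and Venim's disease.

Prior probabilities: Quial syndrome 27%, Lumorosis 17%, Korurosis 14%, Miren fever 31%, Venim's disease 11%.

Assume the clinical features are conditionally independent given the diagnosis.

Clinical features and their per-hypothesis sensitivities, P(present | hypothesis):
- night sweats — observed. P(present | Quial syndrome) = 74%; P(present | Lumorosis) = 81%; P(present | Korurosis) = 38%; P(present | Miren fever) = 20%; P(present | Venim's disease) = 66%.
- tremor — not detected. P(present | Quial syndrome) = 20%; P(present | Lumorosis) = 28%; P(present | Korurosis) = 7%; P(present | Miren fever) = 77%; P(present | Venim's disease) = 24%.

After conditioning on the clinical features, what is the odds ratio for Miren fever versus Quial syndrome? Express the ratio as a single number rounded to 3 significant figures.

0.0892

Unnormalized posterior weight (prior times the clinical feature likelihoods) for each of the two hypotheses (using 1 − P(present | H) for each absent clinical feature):
  Miren fever: 0.31 × 0.20 × (1 − 0.77) = 0.01426
  Quial syndrome: 0.27 × 0.74 × (1 − 0.20) = 0.15984
Odds(Miren fever : Quial syndrome) = 0.01426 / 0.15984 ≈ 0.0892.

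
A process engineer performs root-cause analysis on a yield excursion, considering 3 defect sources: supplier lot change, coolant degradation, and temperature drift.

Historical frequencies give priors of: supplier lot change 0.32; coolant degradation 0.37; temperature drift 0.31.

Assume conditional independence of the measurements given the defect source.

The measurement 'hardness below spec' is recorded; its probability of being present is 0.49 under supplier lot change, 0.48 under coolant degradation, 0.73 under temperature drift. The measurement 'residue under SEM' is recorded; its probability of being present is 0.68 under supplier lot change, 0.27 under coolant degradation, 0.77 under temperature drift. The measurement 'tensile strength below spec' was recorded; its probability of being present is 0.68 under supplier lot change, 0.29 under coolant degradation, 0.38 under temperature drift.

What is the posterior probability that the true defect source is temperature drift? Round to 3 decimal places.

0.434

Multiply each prior by the joint likelihood of the measurement pattern:
  supplier lot change: 0.32 × 0.49 × 0.68 × 0.68 = 0.072504
  coolant degradation: 0.37 × 0.48 × 0.27 × 0.29 = 0.013906
  temperature drift: 0.31 × 0.73 × 0.77 × 0.38 = 0.066215
Normalizing constant Z = 0.072504 + 0.013906 + 0.066215 = 0.15263.
P(temperature drift | evidence) = 0.066215 / 0.15263 ≈ 0.434.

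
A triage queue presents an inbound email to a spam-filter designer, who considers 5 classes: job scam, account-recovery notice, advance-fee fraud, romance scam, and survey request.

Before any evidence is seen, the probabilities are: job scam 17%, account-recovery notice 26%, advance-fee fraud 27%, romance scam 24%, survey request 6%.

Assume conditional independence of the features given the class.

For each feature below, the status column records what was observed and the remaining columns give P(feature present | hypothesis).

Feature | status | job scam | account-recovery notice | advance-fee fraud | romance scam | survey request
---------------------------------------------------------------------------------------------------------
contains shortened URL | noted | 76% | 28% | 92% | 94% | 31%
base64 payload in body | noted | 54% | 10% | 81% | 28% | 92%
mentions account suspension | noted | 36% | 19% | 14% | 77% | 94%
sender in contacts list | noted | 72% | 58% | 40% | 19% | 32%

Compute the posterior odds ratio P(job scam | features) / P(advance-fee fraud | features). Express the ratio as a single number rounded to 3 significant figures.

1.60

Unnormalized posterior weight (prior times the feature likelihoods) for each of the two hypotheses:
  job scam: 0.17 × 0.76 × 0.54 × 0.36 × 0.72 = 0.018084
  advance-fee fraud: 0.27 × 0.92 × 0.81 × 0.14 × 0.40 = 0.011267
Posterior odds = 0.018084 / 0.011267 ≈ 1.60.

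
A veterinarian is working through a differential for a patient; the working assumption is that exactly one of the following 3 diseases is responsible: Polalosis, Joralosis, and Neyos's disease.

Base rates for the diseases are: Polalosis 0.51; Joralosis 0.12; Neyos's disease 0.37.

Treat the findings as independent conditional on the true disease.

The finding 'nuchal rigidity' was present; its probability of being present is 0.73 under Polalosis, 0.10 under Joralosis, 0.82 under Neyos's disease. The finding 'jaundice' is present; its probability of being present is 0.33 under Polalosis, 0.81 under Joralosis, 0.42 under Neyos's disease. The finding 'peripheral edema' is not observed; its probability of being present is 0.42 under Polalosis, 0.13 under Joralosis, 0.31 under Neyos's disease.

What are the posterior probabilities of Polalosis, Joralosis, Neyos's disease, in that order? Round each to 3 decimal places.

Multiply each prior by the joint likelihood of the evidence pattern (using 1 − P(present | H) for each absent finding):
  Polalosis: 0.51 × 0.73 × 0.33 × (1 − 0.42) = 0.071258
  Joralosis: 0.12 × 0.10 × 0.81 × (1 − 0.13) = 0.0084564
  Neyos's disease: 0.37 × 0.82 × 0.42 × (1 − 0.31) = 0.087925
Marginal likelihood of the evidence = 0.16764.
P(Polalosis | evidence) = 0.071258 / 0.16764 ≈ 0.425
P(Joralosis | evidence) = 0.0084564 / 0.16764 ≈ 0.050
P(Neyos's disease | evidence) = 0.087925 / 0.16764 ≈ 0.524

0.425, 0.050, 0.524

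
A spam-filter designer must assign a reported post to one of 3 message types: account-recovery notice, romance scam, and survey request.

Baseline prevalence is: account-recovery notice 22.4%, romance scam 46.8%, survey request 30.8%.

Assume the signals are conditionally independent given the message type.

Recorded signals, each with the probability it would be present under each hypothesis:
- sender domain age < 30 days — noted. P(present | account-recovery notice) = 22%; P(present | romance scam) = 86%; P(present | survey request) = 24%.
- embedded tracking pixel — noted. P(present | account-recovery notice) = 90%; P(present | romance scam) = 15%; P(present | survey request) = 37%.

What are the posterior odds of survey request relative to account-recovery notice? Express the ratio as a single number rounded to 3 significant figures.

0.617

The normalizing constant cancels in an odds ratio, so compute prior × likelihood for the two hypotheses only:
  survey request: 0.308 × 0.24 × 0.37 = 0.02735
  account-recovery notice: 0.224 × 0.22 × 0.90 = 0.044352
Odds(survey request : account-recovery notice) = 0.02735 / 0.044352 ≈ 0.617.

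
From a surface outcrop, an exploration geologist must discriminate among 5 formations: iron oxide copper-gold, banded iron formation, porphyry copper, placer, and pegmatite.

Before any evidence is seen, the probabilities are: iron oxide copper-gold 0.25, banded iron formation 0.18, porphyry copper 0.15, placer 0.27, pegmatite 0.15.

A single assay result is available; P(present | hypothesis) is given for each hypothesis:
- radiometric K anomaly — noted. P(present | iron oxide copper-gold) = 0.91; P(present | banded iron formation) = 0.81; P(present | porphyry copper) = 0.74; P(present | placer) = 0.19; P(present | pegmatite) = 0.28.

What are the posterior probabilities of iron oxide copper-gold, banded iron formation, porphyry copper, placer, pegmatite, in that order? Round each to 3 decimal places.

0.394, 0.252, 0.192, 0.089, 0.073

By Bayes' rule, the unnormalized weight for each hypothesis is prior × likelihood:
  iron oxide copper-gold: 0.25 × 0.91 = 0.2275
  banded iron formation: 0.18 × 0.81 = 0.1458
  porphyry copper: 0.15 × 0.74 = 0.111
  placer: 0.27 × 0.19 = 0.0513
  pegmatite: 0.15 × 0.28 = 0.042
Marginal likelihood of the evidence = 0.5776.
P(iron oxide copper-gold | evidence) = 0.2275 / 0.5776 ≈ 0.394
P(banded iron formation | evidence) = 0.1458 / 0.5776 ≈ 0.252
P(porphyry copper | evidence) = 0.111 / 0.5776 ≈ 0.192
P(placer | evidence) = 0.0513 / 0.5776 ≈ 0.089
P(pegmatite | evidence) = 0.042 / 0.5776 ≈ 0.073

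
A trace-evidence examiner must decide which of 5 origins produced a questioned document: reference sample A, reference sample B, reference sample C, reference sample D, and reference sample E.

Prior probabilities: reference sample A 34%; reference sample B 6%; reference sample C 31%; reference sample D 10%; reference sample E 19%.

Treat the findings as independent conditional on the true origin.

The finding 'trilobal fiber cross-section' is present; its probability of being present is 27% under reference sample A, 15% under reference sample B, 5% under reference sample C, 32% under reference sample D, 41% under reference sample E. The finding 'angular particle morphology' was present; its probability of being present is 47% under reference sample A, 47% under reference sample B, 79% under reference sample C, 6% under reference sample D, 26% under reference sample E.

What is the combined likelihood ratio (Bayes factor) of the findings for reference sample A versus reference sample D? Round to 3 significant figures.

Joint likelihood of the evidence pattern under each hypothesis:
  reference sample A: 0.27 × 0.47 = 0.1269
  reference sample D: 0.32 × 0.06 = 0.0192
Bayes factor = 0.1269 / 0.0192 ≈ 6.61

6.61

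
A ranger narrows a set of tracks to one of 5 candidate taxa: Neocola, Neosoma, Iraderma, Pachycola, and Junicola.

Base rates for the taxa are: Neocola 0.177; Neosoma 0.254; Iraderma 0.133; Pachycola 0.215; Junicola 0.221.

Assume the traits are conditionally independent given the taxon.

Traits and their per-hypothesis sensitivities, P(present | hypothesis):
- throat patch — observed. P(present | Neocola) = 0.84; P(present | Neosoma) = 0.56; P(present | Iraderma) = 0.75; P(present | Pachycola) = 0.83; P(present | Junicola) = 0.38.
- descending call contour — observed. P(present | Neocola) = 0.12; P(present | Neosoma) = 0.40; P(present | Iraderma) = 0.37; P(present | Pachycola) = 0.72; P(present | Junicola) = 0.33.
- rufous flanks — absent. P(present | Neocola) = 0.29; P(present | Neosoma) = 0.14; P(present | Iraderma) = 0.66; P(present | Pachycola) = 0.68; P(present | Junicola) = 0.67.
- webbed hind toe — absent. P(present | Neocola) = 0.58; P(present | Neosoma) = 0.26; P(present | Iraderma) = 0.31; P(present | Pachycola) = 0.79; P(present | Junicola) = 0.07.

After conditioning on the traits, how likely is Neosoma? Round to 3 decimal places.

By Bayes' rule with conditional independence, the unnormalized weight for each hypothesis is prior × ∏ likelihoods (using 1 − P(present | H) for each absent trait):
  Neocola: 0.177 × 0.84 × 0.12 × (1 − 0.29) × (1 − 0.58) = 0.0053204
  Neosoma: 0.254 × 0.56 × 0.40 × (1 − 0.14) × (1 − 0.26) = 0.036209
  Iraderma: 0.133 × 0.75 × 0.37 × (1 − 0.66) × (1 − 0.31) = 0.0086585
  Pachycola: 0.215 × 0.83 × 0.72 × (1 − 0.68) × (1 − 0.79) = 0.0086341
  Junicola: 0.221 × 0.38 × 0.33 × (1 − 0.67) × (1 − 0.07) = 0.0085052
The unnormalized weights sum to 0.067327.
P(Neosoma | evidence) = 0.036209 / 0.067327 ≈ 0.538.

0.538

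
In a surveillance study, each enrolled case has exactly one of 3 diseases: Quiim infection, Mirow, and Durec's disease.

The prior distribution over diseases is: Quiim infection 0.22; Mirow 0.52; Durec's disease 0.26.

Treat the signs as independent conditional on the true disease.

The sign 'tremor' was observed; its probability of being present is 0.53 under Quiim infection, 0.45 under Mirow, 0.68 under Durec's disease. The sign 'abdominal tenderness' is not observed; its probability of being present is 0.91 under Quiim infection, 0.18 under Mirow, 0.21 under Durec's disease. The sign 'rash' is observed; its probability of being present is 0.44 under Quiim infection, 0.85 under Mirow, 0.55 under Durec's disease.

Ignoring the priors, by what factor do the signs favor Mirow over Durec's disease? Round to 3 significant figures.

1.06

The Bayes factor is the ratio of the joint likelihoods of the sign pattern under the two hypotheses (using 1 − P(present | H) for each absent sign).
  Mirow: 0.45 × (1 − 0.18) × 0.85 = 0.31365
  Durec's disease: 0.68 × (1 − 0.21) × 0.55 = 0.29546
Bayes factor = 0.31365 / 0.29546 ≈ 1.06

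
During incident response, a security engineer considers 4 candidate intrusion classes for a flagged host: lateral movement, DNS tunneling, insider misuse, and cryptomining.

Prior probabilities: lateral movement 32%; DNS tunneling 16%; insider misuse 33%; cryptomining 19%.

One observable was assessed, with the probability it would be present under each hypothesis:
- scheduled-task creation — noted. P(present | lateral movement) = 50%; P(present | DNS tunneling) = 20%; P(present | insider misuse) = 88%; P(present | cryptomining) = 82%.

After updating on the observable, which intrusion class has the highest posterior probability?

By Bayes' rule, the unnormalized weight for each hypothesis is prior × likelihood:
  lateral movement: 0.32 × 0.50 = 0.16
  DNS tunneling: 0.16 × 0.20 = 0.032
  insider misuse: 0.33 × 0.88 = 0.2904
  cryptomining: 0.19 × 0.82 = 0.1558
The unnormalized weights sum to 0.6382.
P(lateral movement | evidence) ≈ 0.16 / 0.6382 ≈ 0.251
P(DNS tunneling | evidence) ≈ 0.032 / 0.6382 ≈ 0.050
P(insider misuse | evidence) ≈ 0.2904 / 0.6382 ≈ 0.455
P(cryptomining | evidence) ≈ 0.1558 / 0.6382 ≈ 0.244
The largest is 0.455, so insider misuse is most probable.

insider misuse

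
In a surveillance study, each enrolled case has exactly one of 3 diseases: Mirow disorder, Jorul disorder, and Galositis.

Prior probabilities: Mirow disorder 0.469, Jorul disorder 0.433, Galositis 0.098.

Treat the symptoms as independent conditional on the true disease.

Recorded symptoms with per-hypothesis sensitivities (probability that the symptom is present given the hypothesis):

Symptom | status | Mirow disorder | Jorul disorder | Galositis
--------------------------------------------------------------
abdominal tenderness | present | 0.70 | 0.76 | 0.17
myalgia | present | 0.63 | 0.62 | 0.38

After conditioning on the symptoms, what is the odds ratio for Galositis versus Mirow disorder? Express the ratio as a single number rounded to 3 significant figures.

Posterior odds equal prior odds times the likelihood ratio; only the two competing hypotheses matter.
  Galositis: 0.098 × 0.17 × 0.38 = 0.0063308
  Mirow disorder: 0.469 × 0.70 × 0.63 = 0.20683
Posterior odds = 0.0063308 / 0.20683 ≈ 0.0306.

0.0306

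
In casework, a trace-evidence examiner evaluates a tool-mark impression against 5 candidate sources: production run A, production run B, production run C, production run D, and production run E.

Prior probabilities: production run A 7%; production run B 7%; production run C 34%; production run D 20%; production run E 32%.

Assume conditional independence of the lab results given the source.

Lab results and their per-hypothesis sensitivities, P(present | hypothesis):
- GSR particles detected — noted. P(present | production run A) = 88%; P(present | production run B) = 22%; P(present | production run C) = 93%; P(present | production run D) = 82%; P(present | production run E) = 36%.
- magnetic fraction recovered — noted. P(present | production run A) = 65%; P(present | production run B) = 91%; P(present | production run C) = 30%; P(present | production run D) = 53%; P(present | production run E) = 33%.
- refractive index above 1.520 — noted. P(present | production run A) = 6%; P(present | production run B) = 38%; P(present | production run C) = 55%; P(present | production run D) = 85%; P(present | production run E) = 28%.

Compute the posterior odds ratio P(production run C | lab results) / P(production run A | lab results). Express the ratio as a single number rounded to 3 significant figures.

Unnormalized posterior weight (prior times the lab result likelihoods) for each of the two hypotheses:
  production run C: 0.34 × 0.93 × 0.30 × 0.55 = 0.052173
  production run A: 0.07 × 0.88 × 0.65 × 0.06 = 0.0024024
Posterior odds = 0.052173 / 0.0024024 ≈ 21.7.

21.7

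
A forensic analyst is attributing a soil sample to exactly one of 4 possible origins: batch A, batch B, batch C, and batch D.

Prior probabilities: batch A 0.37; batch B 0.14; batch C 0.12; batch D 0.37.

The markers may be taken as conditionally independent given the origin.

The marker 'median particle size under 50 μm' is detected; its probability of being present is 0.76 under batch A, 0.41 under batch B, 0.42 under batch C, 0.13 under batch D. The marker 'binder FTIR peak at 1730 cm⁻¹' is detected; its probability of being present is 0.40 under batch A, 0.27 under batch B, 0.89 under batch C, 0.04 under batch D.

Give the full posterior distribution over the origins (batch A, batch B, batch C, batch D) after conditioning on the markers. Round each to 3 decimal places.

For each hypothesis, the unnormalized posterior weight is prior × product of the marker likelihoods:
  batch A: 0.37 × 0.76 × 0.40 = 0.11248
  batch B: 0.14 × 0.41 × 0.27 = 0.015498
  batch C: 0.12 × 0.42 × 0.89 = 0.044856
  batch D: 0.37 × 0.13 × 0.04 = 0.001924
The unnormalized weights sum to 0.17476.
P(batch A | evidence) = 0.11248 / 0.17476 ≈ 0.644
P(batch B | evidence) = 0.015498 / 0.17476 ≈ 0.089
P(batch C | evidence) = 0.044856 / 0.17476 ≈ 0.257
P(batch D | evidence) = 0.001924 / 0.17476 ≈ 0.011

0.644, 0.089, 0.257, 0.011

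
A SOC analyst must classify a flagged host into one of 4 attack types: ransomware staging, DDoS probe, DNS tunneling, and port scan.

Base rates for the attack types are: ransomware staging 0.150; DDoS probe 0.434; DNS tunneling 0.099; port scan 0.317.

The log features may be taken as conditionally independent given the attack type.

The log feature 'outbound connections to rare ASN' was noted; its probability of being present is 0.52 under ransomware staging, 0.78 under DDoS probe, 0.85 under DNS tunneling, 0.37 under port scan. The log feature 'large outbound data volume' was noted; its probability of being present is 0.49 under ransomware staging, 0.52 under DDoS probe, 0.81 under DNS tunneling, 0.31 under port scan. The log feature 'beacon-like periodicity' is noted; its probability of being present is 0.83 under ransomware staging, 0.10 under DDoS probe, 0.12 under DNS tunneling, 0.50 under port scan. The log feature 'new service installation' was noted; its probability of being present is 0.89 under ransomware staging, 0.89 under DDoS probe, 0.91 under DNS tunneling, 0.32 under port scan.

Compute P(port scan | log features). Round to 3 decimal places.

For each hypothesis, the unnormalized posterior weight is prior × product of the log feature likelihoods:
  ransomware staging: 0.150 × 0.52 × 0.49 × 0.83 × 0.89 = 0.028233
  DDoS probe: 0.434 × 0.78 × 0.52 × 0.10 × 0.89 = 0.015667
  DNS tunneling: 0.099 × 0.85 × 0.81 × 0.12 × 0.91 = 0.0074432
  port scan: 0.317 × 0.37 × 0.31 × 0.50 × 0.32 = 0.0058176
Marginal likelihood of the evidence = 0.057161.
P(port scan | evidence) = 0.0058176 / 0.057161 ≈ 0.102.

0.102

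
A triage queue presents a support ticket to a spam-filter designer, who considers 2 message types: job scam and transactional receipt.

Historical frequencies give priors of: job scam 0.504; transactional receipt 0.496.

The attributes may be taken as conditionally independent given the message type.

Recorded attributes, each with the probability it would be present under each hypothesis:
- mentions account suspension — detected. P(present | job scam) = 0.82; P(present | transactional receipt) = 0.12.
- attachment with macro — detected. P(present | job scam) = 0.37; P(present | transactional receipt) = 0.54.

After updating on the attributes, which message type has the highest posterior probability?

job scam

Multiply each prior by the joint likelihood of the attribute pattern:
  job scam: 0.504 × 0.82 × 0.37 = 0.15291
  transactional receipt: 0.496 × 0.12 × 0.54 = 0.032141
Normalizing constant Z = 0.15291 + 0.032141 = 0.18505.
P(job scam | evidence) ≈ 0.15291 / 0.18505 ≈ 0.826
P(transactional receipt | evidence) ≈ 0.032141 / 0.18505 ≈ 0.174
The largest is 0.826, so job scam is most probable.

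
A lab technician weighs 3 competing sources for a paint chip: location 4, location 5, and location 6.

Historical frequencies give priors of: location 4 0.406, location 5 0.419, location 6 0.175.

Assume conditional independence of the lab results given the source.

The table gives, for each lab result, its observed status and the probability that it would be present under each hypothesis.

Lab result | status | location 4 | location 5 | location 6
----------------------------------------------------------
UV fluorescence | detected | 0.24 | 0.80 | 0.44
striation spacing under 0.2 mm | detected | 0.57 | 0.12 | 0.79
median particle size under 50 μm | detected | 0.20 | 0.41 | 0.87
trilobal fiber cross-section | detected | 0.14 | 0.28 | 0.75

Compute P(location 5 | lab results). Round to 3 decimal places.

Multiply each prior by the joint likelihood of the lab result pattern:
  location 4: 0.406 × 0.24 × 0.57 × 0.20 × 0.14 = 0.0015551
  location 5: 0.419 × 0.80 × 0.12 × 0.41 × 0.28 = 0.0046177
  location 6: 0.175 × 0.44 × 0.79 × 0.87 × 0.75 = 0.039692
Marginal likelihood of the evidence = 0.045864.
P(location 5 | evidence) = 0.0046177 / 0.045864 ≈ 0.101.

0.101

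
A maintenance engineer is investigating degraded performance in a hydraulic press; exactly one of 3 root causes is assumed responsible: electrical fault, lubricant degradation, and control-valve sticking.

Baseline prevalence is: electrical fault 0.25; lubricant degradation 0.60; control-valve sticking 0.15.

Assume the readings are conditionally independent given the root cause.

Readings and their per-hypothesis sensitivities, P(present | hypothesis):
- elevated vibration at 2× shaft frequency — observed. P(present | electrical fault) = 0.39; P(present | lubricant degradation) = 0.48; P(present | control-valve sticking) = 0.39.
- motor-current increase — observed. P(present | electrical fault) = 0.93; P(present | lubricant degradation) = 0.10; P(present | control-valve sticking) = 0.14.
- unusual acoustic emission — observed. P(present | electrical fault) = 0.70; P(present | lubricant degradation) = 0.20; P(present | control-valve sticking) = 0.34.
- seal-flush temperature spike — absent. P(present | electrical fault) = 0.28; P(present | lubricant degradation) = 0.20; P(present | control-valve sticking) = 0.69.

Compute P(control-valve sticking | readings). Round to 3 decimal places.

By Bayes' rule with conditional independence, the unnormalized weight for each hypothesis is prior × ∏ likelihoods (using 1 − P(present | H) for each absent reading):
  electrical fault: 0.25 × 0.39 × 0.93 × 0.70 × (1 − 0.28) = 0.0457
  lubricant degradation: 0.60 × 0.48 × 0.10 × 0.20 × (1 − 0.20) = 0.004608
  control-valve sticking: 0.15 × 0.39 × 0.14 × 0.34 × (1 − 0.69) = 0.00086323
Normalizing constant Z = 0.0457 + 0.004608 + 0.00086323 = 0.051171.
P(control-valve sticking | evidence) = 0.00086323 / 0.051171 ≈ 0.017.

0.017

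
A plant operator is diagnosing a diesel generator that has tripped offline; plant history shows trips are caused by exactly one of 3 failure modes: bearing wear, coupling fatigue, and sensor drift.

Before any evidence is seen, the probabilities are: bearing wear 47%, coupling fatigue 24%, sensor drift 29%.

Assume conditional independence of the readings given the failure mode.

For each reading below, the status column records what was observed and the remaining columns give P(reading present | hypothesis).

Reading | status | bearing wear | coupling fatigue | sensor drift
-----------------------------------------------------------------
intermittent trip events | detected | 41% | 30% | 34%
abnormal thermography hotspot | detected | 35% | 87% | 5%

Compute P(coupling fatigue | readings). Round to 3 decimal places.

By Bayes' rule with conditional independence, the unnormalized weight for each hypothesis is prior × ∏ likelihoods:
  bearing wear: 0.47 × 0.41 × 0.35 = 0.067445
  coupling fatigue: 0.24 × 0.30 × 0.87 = 0.06264
  sensor drift: 0.29 × 0.34 × 0.05 = 0.00493
Normalizing constant Z = 0.067445 + 0.06264 + 0.00493 = 0.13501.
P(coupling fatigue | evidence) = 0.06264 / 0.13501 ≈ 0.464.

0.464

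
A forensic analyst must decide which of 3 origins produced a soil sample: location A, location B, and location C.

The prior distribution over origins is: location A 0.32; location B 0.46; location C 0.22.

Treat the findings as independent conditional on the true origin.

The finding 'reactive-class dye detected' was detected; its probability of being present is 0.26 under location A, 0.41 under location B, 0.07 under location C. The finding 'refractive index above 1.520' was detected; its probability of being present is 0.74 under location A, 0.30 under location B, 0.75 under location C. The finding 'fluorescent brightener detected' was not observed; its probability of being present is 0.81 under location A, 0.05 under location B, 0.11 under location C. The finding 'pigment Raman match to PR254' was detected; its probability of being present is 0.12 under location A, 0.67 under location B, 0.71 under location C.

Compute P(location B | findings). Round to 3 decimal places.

0.805

For each hypothesis, the unnormalized posterior weight is prior × product of the finding likelihoods (using 1 − P(present | H) for each absent finding):
  location A: 0.32 × 0.26 × 0.74 × (1 − 0.81) × 0.12 = 0.0014038
  location B: 0.46 × 0.41 × 0.30 × (1 − 0.05) × 0.67 = 0.036013
  location C: 0.22 × 0.07 × 0.75 × (1 − 0.11) × 0.71 = 0.0072984
Marginal likelihood of the evidence = 0.044715.
P(location B | evidence) = 0.036013 / 0.044715 ≈ 0.805.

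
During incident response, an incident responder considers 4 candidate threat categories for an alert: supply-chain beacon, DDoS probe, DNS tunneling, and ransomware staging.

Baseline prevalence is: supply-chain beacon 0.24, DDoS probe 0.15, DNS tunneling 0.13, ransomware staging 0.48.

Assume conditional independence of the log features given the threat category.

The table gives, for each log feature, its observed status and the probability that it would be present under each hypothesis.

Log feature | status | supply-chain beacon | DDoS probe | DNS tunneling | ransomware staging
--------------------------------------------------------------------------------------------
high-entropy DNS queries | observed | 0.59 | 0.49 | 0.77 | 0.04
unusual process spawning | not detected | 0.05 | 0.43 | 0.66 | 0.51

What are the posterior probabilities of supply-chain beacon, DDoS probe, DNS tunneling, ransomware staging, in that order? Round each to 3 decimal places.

0.612, 0.191, 0.155, 0.043

Multiply each prior by the joint likelihood of the log feature pattern (using 1 − P(present | H) for each absent log feature):
  supply-chain beacon: 0.24 × 0.59 × (1 − 0.05) = 0.13452
  DDoS probe: 0.15 × 0.49 × (1 − 0.43) = 0.041895
  DNS tunneling: 0.13 × 0.77 × (1 − 0.66) = 0.034034
  ransomware staging: 0.48 × 0.04 × (1 − 0.51) = 0.009408
Marginal likelihood of the evidence = 0.21986.
P(supply-chain beacon | evidence) = 0.13452 / 0.21986 ≈ 0.612
P(DDoS probe | evidence) = 0.041895 / 0.21986 ≈ 0.191
P(DNS tunneling | evidence) = 0.034034 / 0.21986 ≈ 0.155
P(ransomware staging | evidence) = 0.009408 / 0.21986 ≈ 0.043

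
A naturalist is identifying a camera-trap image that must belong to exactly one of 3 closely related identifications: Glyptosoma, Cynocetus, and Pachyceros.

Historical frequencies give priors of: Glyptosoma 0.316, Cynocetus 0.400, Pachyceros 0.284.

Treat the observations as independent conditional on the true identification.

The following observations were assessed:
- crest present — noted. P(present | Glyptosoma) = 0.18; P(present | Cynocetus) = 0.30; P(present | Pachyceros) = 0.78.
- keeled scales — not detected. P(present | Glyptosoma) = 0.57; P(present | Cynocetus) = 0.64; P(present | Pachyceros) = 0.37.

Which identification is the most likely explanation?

By Bayes' rule with conditional independence, the unnormalized weight for each hypothesis is prior × ∏ likelihoods (using 1 − P(present | H) for each absent observation):
  Glyptosoma: 0.316 × 0.18 × (1 − 0.57) = 0.024458
  Cynocetus: 0.400 × 0.30 × (1 − 0.64) = 0.0432
  Pachyceros: 0.284 × 0.78 × (1 − 0.37) = 0.13956
Normalizing constant Z = 0.024458 + 0.0432 + 0.13956 = 0.20722.
P(Glyptosoma | evidence) ≈ 0.024458 / 0.20722 ≈ 0.118
P(Cynocetus | evidence) ≈ 0.0432 / 0.20722 ≈ 0.208
P(Pachyceros | evidence) ≈ 0.13956 / 0.20722 ≈ 0.673
The largest is 0.673, so Pachyceros is most probable.

Pachyceros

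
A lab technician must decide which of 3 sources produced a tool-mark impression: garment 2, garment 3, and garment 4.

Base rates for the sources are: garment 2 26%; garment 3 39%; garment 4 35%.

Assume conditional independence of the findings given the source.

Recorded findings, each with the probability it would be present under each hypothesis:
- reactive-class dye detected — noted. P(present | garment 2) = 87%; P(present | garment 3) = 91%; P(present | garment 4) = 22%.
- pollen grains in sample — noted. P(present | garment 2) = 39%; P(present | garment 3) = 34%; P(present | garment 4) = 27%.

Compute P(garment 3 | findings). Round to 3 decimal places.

0.525

Multiply each prior by the joint likelihood of the evidence pattern:
  garment 2: 0.26 × 0.87 × 0.39 = 0.088218
  garment 3: 0.39 × 0.91 × 0.34 = 0.12067
  garment 4: 0.35 × 0.22 × 0.27 = 0.02079
Marginal likelihood of the evidence = 0.22967.
P(garment 3 | evidence) = 0.12067 / 0.22967 ≈ 0.525.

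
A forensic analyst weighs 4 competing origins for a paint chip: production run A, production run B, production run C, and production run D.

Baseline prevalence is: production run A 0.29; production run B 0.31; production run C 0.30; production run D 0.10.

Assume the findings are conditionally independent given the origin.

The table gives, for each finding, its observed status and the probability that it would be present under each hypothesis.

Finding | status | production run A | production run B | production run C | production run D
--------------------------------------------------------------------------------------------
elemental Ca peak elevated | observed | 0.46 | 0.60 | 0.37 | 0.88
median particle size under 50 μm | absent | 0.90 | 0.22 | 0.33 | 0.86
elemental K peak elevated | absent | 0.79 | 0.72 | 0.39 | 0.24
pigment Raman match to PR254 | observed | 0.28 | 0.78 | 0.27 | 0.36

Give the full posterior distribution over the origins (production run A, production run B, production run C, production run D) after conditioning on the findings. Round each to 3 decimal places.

By Bayes' rule with conditional independence, the unnormalized weight for each hypothesis is prior × ∏ likelihoods (using 1 − P(present | H) for each absent finding):
  production run A: 0.29 × 0.46 × (1 − 0.90) × (1 − 0.79) × 0.28 = 0.00078439
  production run B: 0.31 × 0.60 × (1 − 0.22) × (1 − 0.72) × 0.78 = 0.031685
  production run C: 0.30 × 0.37 × (1 − 0.33) × (1 − 0.39) × 0.27 = 0.012249
  production run D: 0.10 × 0.88 × (1 − 0.86) × (1 − 0.24) × 0.36 = 0.0033708
Normalizing constant Z = 0.00078439 + 0.031685 + 0.012249 + 0.0033708 = 0.048089.
P(production run A | evidence) = 0.00078439 / 0.048089 ≈ 0.016
P(production run B | evidence) = 0.031685 / 0.048089 ≈ 0.659
P(production run C | evidence) = 0.012249 / 0.048089 ≈ 0.255
P(production run D | evidence) = 0.0033708 / 0.048089 ≈ 0.070

0.016, 0.659, 0.255, 0.070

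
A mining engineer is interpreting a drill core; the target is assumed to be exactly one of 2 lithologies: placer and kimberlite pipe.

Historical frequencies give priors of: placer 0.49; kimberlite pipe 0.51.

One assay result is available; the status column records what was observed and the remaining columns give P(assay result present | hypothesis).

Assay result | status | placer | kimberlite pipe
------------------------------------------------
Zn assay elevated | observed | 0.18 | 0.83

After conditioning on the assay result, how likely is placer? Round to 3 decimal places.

By Bayes' rule, the unnormalized weight for each hypothesis is prior × likelihood:
  placer: 0.49 × 0.18 = 0.0882
  kimberlite pipe: 0.51 × 0.83 = 0.4233
Normalizing constant Z = 0.0882 + 0.4233 = 0.5115.
P(placer | evidence) = 0.0882 / 0.5115 ≈ 0.172.

0.172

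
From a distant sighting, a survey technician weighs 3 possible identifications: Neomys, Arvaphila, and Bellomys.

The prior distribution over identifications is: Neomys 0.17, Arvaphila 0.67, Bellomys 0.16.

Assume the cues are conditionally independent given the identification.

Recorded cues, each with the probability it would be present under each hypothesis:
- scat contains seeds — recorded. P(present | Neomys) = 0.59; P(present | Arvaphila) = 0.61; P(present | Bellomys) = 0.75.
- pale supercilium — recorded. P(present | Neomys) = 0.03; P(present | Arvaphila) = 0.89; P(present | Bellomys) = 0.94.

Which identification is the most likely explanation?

Multiply each prior by the joint likelihood of the cue pattern:
  Neomys: 0.17 × 0.59 × 0.03 = 0.003009
  Arvaphila: 0.67 × 0.61 × 0.89 = 0.36374
  Bellomys: 0.16 × 0.75 × 0.94 = 0.1128
Normalizing constant Z = 0.003009 + 0.36374 + 0.1128 = 0.47955.
P(Neomys | evidence) ≈ 0.003009 / 0.47955 ≈ 0.006
P(Arvaphila | evidence) ≈ 0.36374 / 0.47955 ≈ 0.759
P(Bellomys | evidence) ≈ 0.1128 / 0.47955 ≈ 0.235
The largest is 0.759, so Arvaphila is most probable.

Arvaphila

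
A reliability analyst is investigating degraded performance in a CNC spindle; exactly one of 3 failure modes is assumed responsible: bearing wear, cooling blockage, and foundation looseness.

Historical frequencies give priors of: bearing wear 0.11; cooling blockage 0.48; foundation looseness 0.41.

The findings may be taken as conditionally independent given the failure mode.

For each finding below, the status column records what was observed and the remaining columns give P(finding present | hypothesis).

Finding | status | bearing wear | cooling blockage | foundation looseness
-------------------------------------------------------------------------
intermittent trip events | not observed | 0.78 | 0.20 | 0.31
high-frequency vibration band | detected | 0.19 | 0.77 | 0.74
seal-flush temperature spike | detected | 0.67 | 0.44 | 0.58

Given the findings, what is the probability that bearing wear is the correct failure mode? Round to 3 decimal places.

For each hypothesis, the unnormalized posterior weight is prior × product of the finding likelihoods (using 1 − P(present | H) for each absent finding):
  bearing wear: 0.11 × (1 − 0.78) × 0.19 × 0.67 = 0.0030807
  cooling blockage: 0.48 × (1 − 0.20) × 0.77 × 0.44 = 0.1301
  foundation looseness: 0.41 × (1 − 0.31) × 0.74 × 0.58 = 0.12142
Normalizing constant Z = 0.0030807 + 0.1301 + 0.12142 = 0.2546.
P(bearing wear | evidence) = 0.0030807 / 0.2546 ≈ 0.012.

0.012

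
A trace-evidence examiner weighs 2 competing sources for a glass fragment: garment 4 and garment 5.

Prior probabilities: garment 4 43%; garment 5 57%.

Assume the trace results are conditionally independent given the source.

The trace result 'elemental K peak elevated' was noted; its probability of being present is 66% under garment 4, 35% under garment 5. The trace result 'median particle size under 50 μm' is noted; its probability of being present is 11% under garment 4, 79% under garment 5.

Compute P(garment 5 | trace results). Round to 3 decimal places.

For each hypothesis, the unnormalized posterior weight is prior × product of the trace result likelihoods:
  garment 4: 0.43 × 0.66 × 0.11 = 0.031218
  garment 5: 0.57 × 0.35 × 0.79 = 0.1576
Normalizing constant Z = 0.031218 + 0.1576 = 0.18882.
P(garment 5 | evidence) = 0.1576 / 0.18882 ≈ 0.835.

0.835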